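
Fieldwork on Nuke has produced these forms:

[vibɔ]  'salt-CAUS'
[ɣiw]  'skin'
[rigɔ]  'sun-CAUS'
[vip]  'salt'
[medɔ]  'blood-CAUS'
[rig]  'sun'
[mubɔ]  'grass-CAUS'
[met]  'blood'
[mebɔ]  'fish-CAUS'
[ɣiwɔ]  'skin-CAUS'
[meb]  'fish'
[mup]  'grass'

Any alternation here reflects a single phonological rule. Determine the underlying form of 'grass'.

/mup/

The root 'grass' surfaces as [mubɔ] and [mup], with a stem-final [b] ~ [p] alternation.
Compare 'fish', with invariant [b] in [mebɔ] and [meb]: an analysis with underlying /b/ and a rule producing [p] in isolation would wrongly predict alternation here too.
Therefore /p/ is basic and [b] is derived by intervocalic voicing (voiceless stops become voiced between vowels).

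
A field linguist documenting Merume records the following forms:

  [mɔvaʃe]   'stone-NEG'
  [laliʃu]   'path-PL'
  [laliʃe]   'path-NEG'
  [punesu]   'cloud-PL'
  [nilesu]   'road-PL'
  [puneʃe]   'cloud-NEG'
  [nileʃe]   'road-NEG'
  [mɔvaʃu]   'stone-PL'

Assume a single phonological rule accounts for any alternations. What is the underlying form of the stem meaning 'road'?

The root 'road' surfaces as [nileʃe] and [nilesu], with a stem-final [ʃ] ~ [s] alternation.
If /ʃ/ were underlying and a rule turned it into [s] before the PL suffix, 'path' would also alternate; but it has [ʃ] in both [laliʃe] and [laliʃu].
Therefore /s/ is basic and [ʃ] is derived by palatalization before a front vowel (/s/ becomes palato-alveolar [ʃ] before a front vowel).
Hence 'road' is /niles/ underlyingly.

/niles/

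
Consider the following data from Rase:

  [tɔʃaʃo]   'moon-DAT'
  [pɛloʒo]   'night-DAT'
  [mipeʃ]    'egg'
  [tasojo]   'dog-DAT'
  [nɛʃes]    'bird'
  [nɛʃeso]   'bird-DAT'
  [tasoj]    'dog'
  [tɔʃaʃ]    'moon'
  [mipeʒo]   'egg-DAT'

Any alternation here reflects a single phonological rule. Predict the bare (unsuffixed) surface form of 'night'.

[pɛloʃ]

'egg' shows [ʒ] ~ [ʃ] at the end of the stem ([mipeʒo] vs [mipeʃ]).
If /ʃ/ were underlying and a rule turned it into [ʒ] before the DAT suffix, 'moon' would also alternate; but it has [ʃ] in both [tɔʃaʃo] and [tɔʃaʃ].
The underlying segment must be /ʒ/; voiced obstruents become voiceless word-finally, yielding [ʃ] there.
From [pɛloʒo] the stem 'night' is /pɛloʒ/; word-finally this yields [pɛloʃ].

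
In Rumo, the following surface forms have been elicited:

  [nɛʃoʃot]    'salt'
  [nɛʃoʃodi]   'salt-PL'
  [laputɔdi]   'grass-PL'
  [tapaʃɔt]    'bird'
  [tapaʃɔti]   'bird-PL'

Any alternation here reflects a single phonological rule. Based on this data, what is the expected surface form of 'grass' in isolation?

In [nɛʃoʃot] and [nɛʃoʃodi] the final segment of 'salt' alternates: [t] ~ [d].
But 'bird' keeps [t] in both environments ([tapaʃɔt], [tapaʃɔti]), so there is no rule changing /t/ to [d] before the PL suffix.
So /d/ is underlying, and a rule of word-final obstruent devoicing — voiced obstruents become voiceless word-finally — gives [t].
From [laputɔdi] the stem 'grass' is /laputɔd/; word-finally this yields [laputɔt].

[laputɔt]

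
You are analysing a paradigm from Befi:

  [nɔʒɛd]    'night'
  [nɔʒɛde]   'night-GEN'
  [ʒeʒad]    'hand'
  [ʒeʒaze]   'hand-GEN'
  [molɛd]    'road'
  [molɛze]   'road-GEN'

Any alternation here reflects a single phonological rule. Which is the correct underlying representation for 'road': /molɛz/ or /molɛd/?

In [molɛd] and [molɛze] the final segment of 'road' alternates: [d] ~ [z].
The stem 'night' ([nɔʒɛd], [nɔʒɛde]) shows [d] unchanged in both environments, so [d] cannot be basic with [z] derived before the GEN suffix.
The alternation reflects word-final hardening: voiced fricatives become stops word-finally. /z/ is underlying.

/molɛz/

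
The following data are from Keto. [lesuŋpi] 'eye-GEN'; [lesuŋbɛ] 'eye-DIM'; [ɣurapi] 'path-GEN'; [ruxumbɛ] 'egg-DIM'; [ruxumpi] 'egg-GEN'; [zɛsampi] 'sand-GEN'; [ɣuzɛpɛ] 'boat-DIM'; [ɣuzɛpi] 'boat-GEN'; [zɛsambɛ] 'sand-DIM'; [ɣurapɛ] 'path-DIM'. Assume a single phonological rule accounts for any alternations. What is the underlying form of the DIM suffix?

The DIM morpheme has two allomorphs, [-bɛ] and [-pɛ].
The GEN suffix, which begins with [p], is invariant after every stem; so [p] is not altered by any rule here.
So the underlying form is /-bɛ/, and voiced stops become voiceless after a vowel.

/-bɛ/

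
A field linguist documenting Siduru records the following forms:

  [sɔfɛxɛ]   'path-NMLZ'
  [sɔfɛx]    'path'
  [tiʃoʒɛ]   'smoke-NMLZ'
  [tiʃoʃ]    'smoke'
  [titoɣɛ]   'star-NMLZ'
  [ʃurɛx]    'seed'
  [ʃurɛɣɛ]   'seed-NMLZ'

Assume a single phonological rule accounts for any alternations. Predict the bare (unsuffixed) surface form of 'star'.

[titox]

The stem for 'seed' ends in [ɣ] in [ʃurɛɣɛ] but [x] in [ʃurɛx].
The stem 'path' ([sɔfɛxɛ], [sɔfɛx]) shows [x] unchanged in both environments, so [x] cannot be basic with [ɣ] derived before the NMLZ suffix.
The underlying segment must be /ɣ/; voiced obstruents become voiceless word-finally, yielding [x] there.
From [titoɣɛ] the stem 'star' is /titoɣ/; word-finally this yields [titox].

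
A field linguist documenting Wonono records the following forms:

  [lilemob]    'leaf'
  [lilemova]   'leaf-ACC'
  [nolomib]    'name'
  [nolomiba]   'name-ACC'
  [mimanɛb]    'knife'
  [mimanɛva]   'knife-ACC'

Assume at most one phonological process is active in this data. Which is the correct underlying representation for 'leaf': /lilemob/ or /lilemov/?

/lilemov/

The root 'leaf' surfaces as [lilemob] and [lilemova], with a stem-final [b] ~ [v] alternation.
But 'name' keeps [b] in both environments ([nolomib], [nolomiba]), so there is no rule changing /b/ to [v] before the ACC suffix.
The alternation reflects word-final hardening: voiced fricatives become stops word-finally. /v/ is underlying.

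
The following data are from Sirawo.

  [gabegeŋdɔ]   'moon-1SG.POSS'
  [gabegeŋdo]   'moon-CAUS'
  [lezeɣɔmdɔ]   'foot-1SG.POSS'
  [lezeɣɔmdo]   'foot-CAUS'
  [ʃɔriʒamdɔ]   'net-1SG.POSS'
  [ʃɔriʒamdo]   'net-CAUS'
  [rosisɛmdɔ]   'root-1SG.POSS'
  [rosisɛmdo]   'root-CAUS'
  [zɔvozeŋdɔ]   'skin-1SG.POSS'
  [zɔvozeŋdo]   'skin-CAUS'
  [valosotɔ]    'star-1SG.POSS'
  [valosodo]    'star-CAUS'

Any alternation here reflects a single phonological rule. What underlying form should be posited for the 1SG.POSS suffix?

/-tɔ/

The 1SG.POSS morpheme has two allomorphs, [-dɔ] and [-tɔ].
By contrast the CAUS suffix keeps its initial [d] throughout — that segment must be underlying.
The 1SG.POSS suffix is therefore /-tɔ/ underlyingly, with post-nasal voicing: voiceless stops become voiced after a nasal.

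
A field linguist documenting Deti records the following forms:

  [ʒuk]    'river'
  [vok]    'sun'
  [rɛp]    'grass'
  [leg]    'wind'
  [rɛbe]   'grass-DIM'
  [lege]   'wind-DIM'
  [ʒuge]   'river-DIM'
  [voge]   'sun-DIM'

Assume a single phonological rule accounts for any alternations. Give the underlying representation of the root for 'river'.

/ʒuk/

In [ʒuge] and [ʒuk] the final segment of 'river' alternates: [g] ~ [k].
The stem 'wind' ([lege], [leg]) shows [g] unchanged in both environments, so [g] cannot be basic with [k] derived in isolation.
The underlying segment must be /k/; voiceless stops become voiced between vowels, yielding [g] there.
So 'river' = /ʒuk/.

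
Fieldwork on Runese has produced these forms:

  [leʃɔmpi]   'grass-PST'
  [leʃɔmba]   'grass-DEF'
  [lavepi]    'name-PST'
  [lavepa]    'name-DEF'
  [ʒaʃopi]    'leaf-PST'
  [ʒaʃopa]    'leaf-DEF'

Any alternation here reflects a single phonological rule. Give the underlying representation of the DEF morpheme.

/-ba/

The DEF suffix surfaces as [-ba] and [-pa], depending on the final segment of the stem.
The PST suffix, which begins with [p], is invariant after every stem; so [p] is not altered by any rule here.
The DEF suffix is therefore /-ba/ underlyingly, with post-vocalic devoicing: voiced stops become voiceless after a vowel.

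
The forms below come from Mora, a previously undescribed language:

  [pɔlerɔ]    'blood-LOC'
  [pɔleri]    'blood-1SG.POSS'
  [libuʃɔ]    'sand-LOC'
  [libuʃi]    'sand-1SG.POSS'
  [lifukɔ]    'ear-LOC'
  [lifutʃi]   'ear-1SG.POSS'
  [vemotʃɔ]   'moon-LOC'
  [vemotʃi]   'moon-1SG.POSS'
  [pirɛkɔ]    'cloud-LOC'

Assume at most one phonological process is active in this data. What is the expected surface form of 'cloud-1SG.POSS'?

[pirɛtʃi]

'ear' shows [k] ~ [tʃ] at the end of the stem ([lifukɔ] vs [lifutʃi]).
If /tʃ/ were underlying and a rule turned it into [k] before the LOC suffix, 'moon' would also alternate; but it has [tʃ] in both [vemotʃɔ] and [vemotʃi].
Therefore /k/ is basic and [tʃ] is derived by palatalization before a front vowel (/k/ becomes palato-alveolar [tʃ] before a front vowel).
The one attested form of 'cloud', [pirɛkɔ], shows underlying /pirɛk/. Applying the same rule before a front vowel gives [pirɛtʃi].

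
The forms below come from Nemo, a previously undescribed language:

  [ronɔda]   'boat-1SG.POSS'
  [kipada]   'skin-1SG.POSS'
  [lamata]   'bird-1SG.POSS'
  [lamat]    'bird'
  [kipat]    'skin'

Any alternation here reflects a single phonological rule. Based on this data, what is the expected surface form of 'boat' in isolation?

The root 'skin' surfaces as [kipat] and [kipada], with a stem-final [t] ~ [d] alternation.
But 'bird' keeps [t] in both environments ([lamat], [lamata]), so there is no rule changing /t/ to [d] before the 1SG.POSS suffix.
The alternation reflects word-final obstruent devoicing: voiced obstruents become voiceless word-finally. /d/ is underlying.
The one attested form of 'boat', [ronɔda], shows underlying /ronɔd/. Applying the same rule word-finally gives [ronɔt].

[ronɔt]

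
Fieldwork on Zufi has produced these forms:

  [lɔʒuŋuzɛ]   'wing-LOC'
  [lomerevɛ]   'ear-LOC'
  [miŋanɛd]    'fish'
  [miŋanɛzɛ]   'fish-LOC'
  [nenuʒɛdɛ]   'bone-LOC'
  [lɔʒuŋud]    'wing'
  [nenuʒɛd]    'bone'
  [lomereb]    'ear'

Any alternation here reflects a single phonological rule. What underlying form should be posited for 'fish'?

/miŋanɛz/

The stem for 'fish' ends in [z] in [miŋanɛzɛ] but [d] in [miŋanɛd].
But 'bone' keeps [d] in both environments ([nenuʒɛdɛ], [nenuʒɛd]), so there is no rule changing /d/ to [z] before the LOC suffix.
The alternation reflects word-final hardening: voiced fricatives become stops word-finally. /z/ is underlying.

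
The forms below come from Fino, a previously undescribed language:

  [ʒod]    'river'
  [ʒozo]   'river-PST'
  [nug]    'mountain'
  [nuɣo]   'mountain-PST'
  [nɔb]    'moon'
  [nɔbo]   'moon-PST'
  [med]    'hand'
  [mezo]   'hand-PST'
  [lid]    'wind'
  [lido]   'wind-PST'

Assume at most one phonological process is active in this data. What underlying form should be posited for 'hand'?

/mez/

In [med] and [mezo] the final segment of 'hand' alternates: [d] ~ [z].
If /d/ were underlying and a rule turned it into [z] before the PST suffix, 'wind' would also alternate; but it has [d] in both [lid] and [lido].
So /z/ is underlying, and a rule of word-final hardening — voiced fricatives become stops word-finally — gives [d].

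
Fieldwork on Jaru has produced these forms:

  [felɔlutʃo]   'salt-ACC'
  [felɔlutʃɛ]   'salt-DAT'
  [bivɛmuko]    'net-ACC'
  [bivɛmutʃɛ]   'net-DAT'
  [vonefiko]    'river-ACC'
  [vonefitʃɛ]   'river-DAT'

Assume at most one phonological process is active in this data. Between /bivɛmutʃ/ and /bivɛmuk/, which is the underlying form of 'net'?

/bivɛmuk/

The stem for 'net' ends in [k] in [bivɛmuko] but [tʃ] in [bivɛmutʃɛ].
Compare 'salt', with invariant [tʃ] in [felɔlutʃo] and [felɔlutʃɛ]: an analysis with underlying /tʃ/ and a rule producing [k] before the ACC suffix would wrongly predict alternation here too.
Therefore /k/ is basic and [tʃ] is derived by palatalization before a front vowel (/k/ becomes palato-alveolar [tʃ] before a front vowel).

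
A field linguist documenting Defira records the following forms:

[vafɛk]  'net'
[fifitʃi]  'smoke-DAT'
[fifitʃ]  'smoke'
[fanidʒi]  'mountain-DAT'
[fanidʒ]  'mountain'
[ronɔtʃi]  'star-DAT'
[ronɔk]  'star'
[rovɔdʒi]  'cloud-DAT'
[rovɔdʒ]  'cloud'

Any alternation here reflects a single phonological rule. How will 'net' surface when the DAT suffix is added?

[vafɛtʃi]

The root 'star' surfaces as [ronɔtʃi] and [ronɔk], with a stem-final [tʃ] ~ [k] alternation.
The stem 'smoke' ([fifitʃi], [fifitʃ]) shows [tʃ] unchanged in both environments, so [tʃ] cannot be basic with [k] derived in isolation.
The alternation reflects palatalization before a front vowel: /k/ becomes palato-alveolar [tʃ] before a front vowel. /k/ is underlying.
The one attested form of 'net', [vafɛk], shows underlying /vafɛk/. Applying the same rule before a front vowel gives [vafɛtʃi].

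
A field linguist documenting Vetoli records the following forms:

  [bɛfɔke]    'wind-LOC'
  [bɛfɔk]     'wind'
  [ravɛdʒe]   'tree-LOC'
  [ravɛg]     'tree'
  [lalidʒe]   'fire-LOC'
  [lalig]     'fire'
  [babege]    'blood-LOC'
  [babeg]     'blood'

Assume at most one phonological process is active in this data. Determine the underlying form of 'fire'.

/lalidʒ/

The stem for 'fire' ends in [dʒ] in [lalidʒe] but [g] in [lalig].
But 'blood' keeps [g] in both environments ([babege], [babeg]), so there is no rule changing /g/ to [dʒ] before the LOC suffix.
So /dʒ/ is underlying, and a rule of depalatalization — palato-alveolar /dʒ/ becomes [g] when no front vowel follows — gives [g].
The underlying form of 'fire' is therefore /lalidʒ/.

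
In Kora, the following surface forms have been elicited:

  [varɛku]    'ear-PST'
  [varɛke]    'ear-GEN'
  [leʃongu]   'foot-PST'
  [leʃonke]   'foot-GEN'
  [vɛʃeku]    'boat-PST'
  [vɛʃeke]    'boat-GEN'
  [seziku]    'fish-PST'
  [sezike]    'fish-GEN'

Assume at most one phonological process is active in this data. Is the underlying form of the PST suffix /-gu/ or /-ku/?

/-gu/

The PST suffix surfaces as [-gu] and [-ku], depending on the final segment of the stem.
By contrast the GEN suffix keeps its initial [k] throughout — that segment must be underlying.
The PST suffix is therefore /-gu/ underlyingly, with post-vocalic devoicing: voiced stops become voiceless after a vowel.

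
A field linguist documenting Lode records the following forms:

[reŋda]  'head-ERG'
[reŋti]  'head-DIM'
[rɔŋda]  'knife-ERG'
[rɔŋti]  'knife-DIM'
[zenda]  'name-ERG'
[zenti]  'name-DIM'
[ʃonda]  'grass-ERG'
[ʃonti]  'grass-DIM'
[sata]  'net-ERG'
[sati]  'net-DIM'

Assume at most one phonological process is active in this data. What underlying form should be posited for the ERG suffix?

The ERG morpheme has two allomorphs, [-da] and [-ta].
By contrast the DIM suffix keeps its initial [t] throughout — that segment must be underlying.
So the underlying form is /-da/, and voiced stops become voiceless after a vowel.

/-da/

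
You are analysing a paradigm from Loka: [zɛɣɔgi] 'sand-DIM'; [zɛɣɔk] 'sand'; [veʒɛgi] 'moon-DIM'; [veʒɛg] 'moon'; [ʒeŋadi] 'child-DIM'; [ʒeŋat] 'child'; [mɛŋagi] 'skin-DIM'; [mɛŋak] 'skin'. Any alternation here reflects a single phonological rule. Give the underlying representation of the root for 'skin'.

The root 'skin' surfaces as [mɛŋagi] and [mɛŋak], with a stem-final [g] ~ [k] alternation.
If /g/ were underlying and a rule turned it into [k] in isolation, 'moon' would also alternate; but it has [g] in both [veʒɛgi] and [veʒɛg].
Therefore /k/ is basic and [g] is derived by intervocalic voicing (voiceless stops become voiced between vowels).
Hence 'skin' is /mɛŋak/ underlyingly.

/mɛŋak/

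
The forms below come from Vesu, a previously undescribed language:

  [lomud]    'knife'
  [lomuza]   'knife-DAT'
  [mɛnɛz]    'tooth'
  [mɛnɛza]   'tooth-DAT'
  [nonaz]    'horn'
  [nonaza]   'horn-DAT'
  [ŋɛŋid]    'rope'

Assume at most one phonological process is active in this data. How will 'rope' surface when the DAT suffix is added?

The stem for 'knife' ends in [d] in [lomud] but [z] in [lomuza].
The stem 'horn' ([nonaz], [nonaza]) shows [z] unchanged in both environments, so [z] cannot be basic with [d] derived in isolation.
Therefore /d/ is basic and [z] is derived by intervocalic spirantization (voiced stops become fricatives between vowels).
From [ŋɛŋid] the stem 'rope' is /ŋɛŋid/; between vowels this yields [ŋɛŋiza].

[ŋɛŋiza]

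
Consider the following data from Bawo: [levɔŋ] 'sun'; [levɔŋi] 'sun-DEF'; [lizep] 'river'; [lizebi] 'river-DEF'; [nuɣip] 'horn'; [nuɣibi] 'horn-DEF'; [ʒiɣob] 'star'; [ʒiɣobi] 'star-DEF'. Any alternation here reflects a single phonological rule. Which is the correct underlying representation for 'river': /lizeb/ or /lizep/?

The root 'river' surfaces as [lizep] and [lizebi], with a stem-final [p] ~ [b] alternation.
But 'star' keeps [b] in both environments ([ʒiɣob], [ʒiɣobi]), so there is no rule changing /b/ to [p] in isolation.
The underlying segment must be /p/; voiceless stops become voiced between vowels, yielding [b] there.

/lizep/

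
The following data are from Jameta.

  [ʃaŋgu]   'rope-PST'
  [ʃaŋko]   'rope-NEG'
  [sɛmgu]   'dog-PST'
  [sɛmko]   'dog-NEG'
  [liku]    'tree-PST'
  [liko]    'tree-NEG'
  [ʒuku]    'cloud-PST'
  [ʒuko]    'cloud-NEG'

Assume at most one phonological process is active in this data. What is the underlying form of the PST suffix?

The PST morpheme has two allomorphs, [-gu] and [-ku].
By contrast the NEG suffix keeps its initial [k] throughout — that segment must be underlying.
The PST suffix is therefore /-gu/ underlyingly, with post-vocalic devoicing: voiced stops become voiceless after a vowel.

/-gu/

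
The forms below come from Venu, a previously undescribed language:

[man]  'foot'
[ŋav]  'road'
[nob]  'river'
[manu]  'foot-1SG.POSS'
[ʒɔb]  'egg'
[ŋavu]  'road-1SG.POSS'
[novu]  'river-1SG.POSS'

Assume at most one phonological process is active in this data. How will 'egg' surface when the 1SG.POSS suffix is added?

The stem for 'river' ends in [v] in [novu] but [b] in [nob].
But 'road' keeps [v] in both environments ([ŋavu], [ŋav]), so there is no rule changing /v/ to [b] in isolation.
So /b/ is underlying, and a rule of intervocalic spirantization — voiced stops become fricatives between vowels — gives [v].
The one attested form of 'egg', [ʒɔb], shows underlying /ʒɔb/. Applying the same rule between vowels gives [ʒɔvu].

[ʒɔvu]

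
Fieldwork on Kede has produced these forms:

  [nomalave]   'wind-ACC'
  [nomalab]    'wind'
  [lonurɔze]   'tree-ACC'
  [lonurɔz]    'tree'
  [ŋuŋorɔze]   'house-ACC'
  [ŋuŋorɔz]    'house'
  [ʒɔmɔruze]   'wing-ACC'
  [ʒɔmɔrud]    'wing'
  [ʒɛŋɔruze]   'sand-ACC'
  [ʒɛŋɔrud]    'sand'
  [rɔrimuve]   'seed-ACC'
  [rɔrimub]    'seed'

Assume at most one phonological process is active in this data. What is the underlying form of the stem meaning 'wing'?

/ʒɔmɔrud/

'wing' shows [z] ~ [d] at the end of the stem ([ʒɔmɔruze] vs [ʒɔmɔrud]).
The stem 'house' ([ŋuŋorɔze], [ŋuŋorɔz]) shows [z] unchanged in both environments, so [z] cannot be basic with [d] derived in isolation.
The alternation reflects intervocalic spirantization: voiced stops become fricatives between vowels. /d/ is underlying.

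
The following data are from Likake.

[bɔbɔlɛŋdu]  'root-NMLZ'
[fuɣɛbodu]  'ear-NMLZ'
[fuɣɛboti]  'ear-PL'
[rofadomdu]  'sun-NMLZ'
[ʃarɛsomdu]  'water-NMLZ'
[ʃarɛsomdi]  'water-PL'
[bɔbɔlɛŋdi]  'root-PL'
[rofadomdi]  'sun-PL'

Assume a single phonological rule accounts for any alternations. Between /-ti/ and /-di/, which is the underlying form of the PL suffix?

/-ti/

The PL suffix surfaces as [-di] and [-ti], depending on the final segment of the stem.
By contrast the NMLZ suffix keeps its initial [d] throughout — that segment must be underlying.
So the underlying form is /-ti/, and voiceless stops become voiced after a nasal.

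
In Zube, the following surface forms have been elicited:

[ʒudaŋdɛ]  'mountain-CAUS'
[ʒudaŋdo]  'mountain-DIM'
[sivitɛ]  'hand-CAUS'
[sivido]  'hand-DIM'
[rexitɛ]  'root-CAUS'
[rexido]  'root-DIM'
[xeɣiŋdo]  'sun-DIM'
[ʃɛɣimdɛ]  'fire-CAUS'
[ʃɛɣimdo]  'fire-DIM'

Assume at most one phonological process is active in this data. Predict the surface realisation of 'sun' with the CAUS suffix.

The CAUS morpheme has two allomorphs, [-dɛ] and [-tɛ].
The DIM suffix, which begins with [d], is invariant after every stem; so [d] is not altered by any rule here.
The CAUS suffix is therefore /-tɛ/ underlyingly, with post-nasal voicing: voiceless stops become voiced after a nasal.
After 'sun', which ends in a nasal, the suffix surfaces as [-dɛ], giving [xeɣiŋdɛ].

[xeɣiŋdɛ]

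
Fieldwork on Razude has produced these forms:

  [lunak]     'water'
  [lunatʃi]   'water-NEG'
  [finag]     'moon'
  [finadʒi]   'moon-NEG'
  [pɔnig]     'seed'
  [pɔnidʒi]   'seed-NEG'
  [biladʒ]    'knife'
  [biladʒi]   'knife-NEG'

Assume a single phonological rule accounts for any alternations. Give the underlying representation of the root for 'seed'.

In [pɔnig] and [pɔnidʒi] the final segment of 'seed' alternates: [g] ~ [dʒ].
But 'knife' keeps [dʒ] in both environments ([biladʒ], [biladʒi]), so there is no rule changing /dʒ/ to [g] in isolation.
So /g/ is underlying, and a rule of palatalization before a front vowel — /k/ and /g/ become palato-alveolar [tʃ] and [dʒ] before a front vowel — gives [dʒ].

/pɔnig/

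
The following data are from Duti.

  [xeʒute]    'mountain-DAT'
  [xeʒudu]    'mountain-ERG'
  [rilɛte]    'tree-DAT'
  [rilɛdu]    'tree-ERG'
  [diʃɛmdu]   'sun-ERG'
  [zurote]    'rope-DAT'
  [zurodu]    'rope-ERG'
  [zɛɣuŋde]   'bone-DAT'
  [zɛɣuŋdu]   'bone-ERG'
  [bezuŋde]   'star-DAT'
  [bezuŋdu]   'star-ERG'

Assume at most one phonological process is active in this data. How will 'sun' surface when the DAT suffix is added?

The DAT morpheme has two allomorphs, [-de] and [-te].
The ERG suffix, which begins with [d], is invariant after every stem; so [d] is not altered by any rule here.
The DAT suffix is therefore /-te/ underlyingly, with post-nasal voicing: voiceless stops become voiced after a nasal.
After 'sun', which ends in a nasal, the suffix surfaces as [-de], giving [diʃɛmde].

[diʃɛmde]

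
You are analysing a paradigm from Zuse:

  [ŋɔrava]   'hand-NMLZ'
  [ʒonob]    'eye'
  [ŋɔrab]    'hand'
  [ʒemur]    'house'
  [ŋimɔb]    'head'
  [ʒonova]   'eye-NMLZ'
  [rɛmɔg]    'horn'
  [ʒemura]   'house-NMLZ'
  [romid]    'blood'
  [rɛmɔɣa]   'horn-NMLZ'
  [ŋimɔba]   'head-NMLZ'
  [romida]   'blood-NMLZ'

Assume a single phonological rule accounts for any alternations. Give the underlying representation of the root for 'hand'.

In [ŋɔrava] and [ŋɔrab] the final segment of 'hand' alternates: [v] ~ [b].
Compare 'head', with invariant [b] in [ŋimɔba] and [ŋimɔb]: an analysis with underlying /b/ and a rule producing [v] before the NMLZ suffix would wrongly predict alternation here too.
The alternation reflects word-final hardening: voiced fricatives become stops word-finally. /v/ is underlying.
So 'hand' = /ŋɔrav/.

/ŋɔrav/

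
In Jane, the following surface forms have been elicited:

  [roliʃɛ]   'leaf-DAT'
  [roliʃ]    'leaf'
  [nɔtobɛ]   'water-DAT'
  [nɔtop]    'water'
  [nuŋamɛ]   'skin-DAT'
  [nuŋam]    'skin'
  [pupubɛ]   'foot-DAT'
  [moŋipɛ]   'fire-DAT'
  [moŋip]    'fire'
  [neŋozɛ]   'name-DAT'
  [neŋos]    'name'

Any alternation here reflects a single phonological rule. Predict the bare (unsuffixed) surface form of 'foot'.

[pupup]

The root 'water' surfaces as [nɔtobɛ] and [nɔtop], with a stem-final [b] ~ [p] alternation.
If /p/ were underlying and a rule turned it into [b] before the DAT suffix, 'fire' would also alternate; but it has [p] in both [moŋipɛ] and [moŋip].
The underlying segment must be /b/; voiced obstruents become voiceless word-finally, yielding [p] there.
From [pupubɛ] the stem 'foot' is /pupub/; word-finally this yields [pupup].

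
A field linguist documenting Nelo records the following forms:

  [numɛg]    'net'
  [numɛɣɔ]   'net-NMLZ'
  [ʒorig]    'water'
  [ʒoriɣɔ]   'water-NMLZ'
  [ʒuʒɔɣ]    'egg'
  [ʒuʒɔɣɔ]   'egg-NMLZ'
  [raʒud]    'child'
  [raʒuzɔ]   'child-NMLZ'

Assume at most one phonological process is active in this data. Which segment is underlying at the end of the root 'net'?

/g/

In [numɛg] and [numɛɣɔ] the final segment of 'net' alternates: [g] ~ [ɣ].
The stem 'egg' ([ʒuʒɔɣ], [ʒuʒɔɣɔ]) shows [ɣ] unchanged in both environments, so [ɣ] cannot be basic with [g] derived in isolation.
The underlying segment must be /g/; voiced stops become fricatives between vowels, yielding [ɣ] there.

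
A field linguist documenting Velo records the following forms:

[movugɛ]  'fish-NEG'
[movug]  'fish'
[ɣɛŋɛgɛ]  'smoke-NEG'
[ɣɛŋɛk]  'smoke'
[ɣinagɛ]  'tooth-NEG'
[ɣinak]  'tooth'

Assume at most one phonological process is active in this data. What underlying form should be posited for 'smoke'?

The root 'smoke' surfaces as [ɣɛŋɛgɛ] and [ɣɛŋɛk], with a stem-final [g] ~ [k] alternation.
The stem 'fish' ([movugɛ], [movug]) shows [g] unchanged in both environments, so [g] cannot be basic with [k] derived in isolation.
So /k/ is underlying, and a rule of intervocalic voicing — voiceless stops become voiced between vowels — gives [g].

/ɣɛŋɛk/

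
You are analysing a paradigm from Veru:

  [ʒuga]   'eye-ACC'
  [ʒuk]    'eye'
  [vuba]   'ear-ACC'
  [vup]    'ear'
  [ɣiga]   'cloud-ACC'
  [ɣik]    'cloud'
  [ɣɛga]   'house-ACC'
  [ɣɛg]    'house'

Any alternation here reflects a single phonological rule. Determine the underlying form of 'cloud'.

/ɣik/

In [ɣiga] and [ɣik] the final segment of 'cloud' alternates: [g] ~ [k].
The stem 'house' ([ɣɛga], [ɣɛg]) shows [g] unchanged in both environments, so [g] cannot be basic with [k] derived in isolation.
So /k/ is underlying, and a rule of intervocalic voicing — voiceless stops become voiced between vowels — gives [g].
Hence 'cloud' is /ɣik/ underlyingly.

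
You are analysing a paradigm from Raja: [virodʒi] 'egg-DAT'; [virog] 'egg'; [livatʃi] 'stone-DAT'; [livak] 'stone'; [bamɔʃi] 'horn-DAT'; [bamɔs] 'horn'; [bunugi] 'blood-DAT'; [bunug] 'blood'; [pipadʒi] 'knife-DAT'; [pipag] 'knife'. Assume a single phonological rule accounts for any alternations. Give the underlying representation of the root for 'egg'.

'egg' shows [dʒ] ~ [g] at the end of the stem ([virodʒi] vs [virog]).
The stem 'blood' ([bunugi], [bunug]) shows [g] unchanged in both environments, so [g] cannot be basic with [dʒ] derived before the DAT suffix.
The alternation reflects depalatalization: palato-alveolar /tʃ/, /dʒ/ and /ʃ/ become [k], [g] and [s] when no front vowel follows. /dʒ/ is underlying.

/virodʒ/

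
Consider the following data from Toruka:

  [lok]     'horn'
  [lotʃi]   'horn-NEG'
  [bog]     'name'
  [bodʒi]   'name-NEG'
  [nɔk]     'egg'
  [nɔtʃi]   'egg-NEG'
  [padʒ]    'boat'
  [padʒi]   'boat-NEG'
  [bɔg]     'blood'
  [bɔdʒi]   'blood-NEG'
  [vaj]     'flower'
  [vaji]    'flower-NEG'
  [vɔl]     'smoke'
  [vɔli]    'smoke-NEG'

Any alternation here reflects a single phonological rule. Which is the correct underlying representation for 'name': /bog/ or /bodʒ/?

/bog/

In [bog] and [bodʒi] the final segment of 'name' alternates: [g] ~ [dʒ].
If /dʒ/ were underlying and a rule turned it into [g] in isolation, 'boat' would also alternate; but it has [dʒ] in both [padʒ] and [padʒi].
The underlying segment must be /g/; /k/ and /g/ become palato-alveolar [tʃ] and [dʒ] before a front vowel, yielding [dʒ] there.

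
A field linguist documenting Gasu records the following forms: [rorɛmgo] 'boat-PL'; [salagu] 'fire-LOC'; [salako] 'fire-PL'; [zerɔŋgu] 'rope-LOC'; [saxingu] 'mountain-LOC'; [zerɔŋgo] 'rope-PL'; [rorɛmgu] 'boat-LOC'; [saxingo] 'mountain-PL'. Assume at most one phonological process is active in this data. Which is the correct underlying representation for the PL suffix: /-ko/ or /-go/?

The PL morpheme has two allomorphs, [-go] and [-ko].
By contrast the LOC suffix keeps its initial [g] throughout — that segment must be underlying.
The PL suffix is therefore /-ko/ underlyingly, with post-nasal voicing: voiceless stops become voiced after a nasal.

/-ko/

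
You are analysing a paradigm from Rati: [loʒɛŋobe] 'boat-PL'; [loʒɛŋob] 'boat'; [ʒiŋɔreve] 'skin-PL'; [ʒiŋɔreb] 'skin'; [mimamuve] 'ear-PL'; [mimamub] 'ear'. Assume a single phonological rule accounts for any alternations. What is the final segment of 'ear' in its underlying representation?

The stem for 'ear' ends in [v] in [mimamuve] but [b] in [mimamub].
But 'boat' keeps [b] in both environments ([loʒɛŋobe], [loʒɛŋob]), so there is no rule changing /b/ to [v] before the PL suffix.
The underlying segment must be /v/; voiced fricatives become stops word-finally, yielding [b] there.

/v/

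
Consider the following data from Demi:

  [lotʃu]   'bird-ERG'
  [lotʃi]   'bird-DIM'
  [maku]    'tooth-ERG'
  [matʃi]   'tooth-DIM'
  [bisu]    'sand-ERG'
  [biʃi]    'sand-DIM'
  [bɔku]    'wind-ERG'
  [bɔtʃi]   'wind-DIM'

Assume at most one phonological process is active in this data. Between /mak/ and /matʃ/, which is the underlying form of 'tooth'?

'tooth' shows [k] ~ [tʃ] at the end of the stem ([maku] vs [matʃi]).
But 'bird' keeps [tʃ] in both environments ([lotʃu], [lotʃi]), so there is no rule changing /tʃ/ to [k] before the ERG suffix.
The alternation reflects palatalization before a front vowel: /k/ and /s/ become palato-alveolar [tʃ] and [ʃ] before a front vowel. /k/ is underlying.

/mak/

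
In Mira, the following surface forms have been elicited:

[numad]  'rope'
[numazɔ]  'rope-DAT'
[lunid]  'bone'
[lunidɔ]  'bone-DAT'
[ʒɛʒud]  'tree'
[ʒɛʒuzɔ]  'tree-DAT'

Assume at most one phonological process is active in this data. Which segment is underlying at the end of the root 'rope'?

'rope' shows [d] ~ [z] at the end of the stem ([numad] vs [numazɔ]).
The stem 'bone' ([lunid], [lunidɔ]) shows [d] unchanged in both environments, so [d] cannot be basic with [z] derived before the DAT suffix.
Therefore /z/ is basic and [d] is derived by word-final hardening (voiced fricatives become stops word-finally).

/z/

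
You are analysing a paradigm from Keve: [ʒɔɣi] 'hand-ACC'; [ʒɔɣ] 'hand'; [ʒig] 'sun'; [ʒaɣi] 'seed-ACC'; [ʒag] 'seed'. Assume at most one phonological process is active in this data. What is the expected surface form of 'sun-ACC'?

'seed' shows [ɣ] ~ [g] at the end of the stem ([ʒaɣi] vs [ʒag]).
But 'hand' keeps [ɣ] in both environments ([ʒɔɣi], [ʒɔɣ]), so there is no rule changing /ɣ/ to [g] in isolation.
Therefore /g/ is basic and [ɣ] is derived by intervocalic spirantization (voiced stops become fricatives between vowels).
From [ʒig] the stem 'sun' is /ʒig/; between vowels this yields [ʒiɣi].

[ʒiɣi]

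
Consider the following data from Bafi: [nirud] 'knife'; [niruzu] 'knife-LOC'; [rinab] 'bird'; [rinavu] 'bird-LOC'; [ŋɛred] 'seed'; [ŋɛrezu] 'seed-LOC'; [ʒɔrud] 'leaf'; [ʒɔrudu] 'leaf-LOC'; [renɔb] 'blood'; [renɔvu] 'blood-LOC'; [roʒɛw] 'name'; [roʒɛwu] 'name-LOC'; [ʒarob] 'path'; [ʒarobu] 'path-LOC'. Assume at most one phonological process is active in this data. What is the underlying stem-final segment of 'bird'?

The stem for 'bird' ends in [b] in [rinab] but [v] in [rinavu].
Compare 'path', with invariant [b] in [ʒarob] and [ʒarobu]: an analysis with underlying /b/ and a rule producing [v] before the LOC suffix would wrongly predict alternation here too.
So /v/ is underlying, and a rule of word-final hardening — voiced fricatives become stops word-finally — gives [b].

/v/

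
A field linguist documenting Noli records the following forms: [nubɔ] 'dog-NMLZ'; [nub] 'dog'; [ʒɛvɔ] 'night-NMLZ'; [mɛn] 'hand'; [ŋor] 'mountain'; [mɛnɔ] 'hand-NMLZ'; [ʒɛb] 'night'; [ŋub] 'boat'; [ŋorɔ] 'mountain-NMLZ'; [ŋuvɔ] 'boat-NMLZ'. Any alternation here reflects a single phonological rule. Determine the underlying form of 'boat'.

/ŋuv/

The root 'boat' surfaces as [ŋuvɔ] and [ŋub], with a stem-final [v] ~ [b] alternation.
If /b/ were underlying and a rule turned it into [v] before the NMLZ suffix, 'dog' would also alternate; but it has [b] in both [nubɔ] and [nub].
The underlying segment must be /v/; voiced fricatives become stops word-finally, yielding [b] there.
Hence 'boat' is /ŋuv/ underlyingly.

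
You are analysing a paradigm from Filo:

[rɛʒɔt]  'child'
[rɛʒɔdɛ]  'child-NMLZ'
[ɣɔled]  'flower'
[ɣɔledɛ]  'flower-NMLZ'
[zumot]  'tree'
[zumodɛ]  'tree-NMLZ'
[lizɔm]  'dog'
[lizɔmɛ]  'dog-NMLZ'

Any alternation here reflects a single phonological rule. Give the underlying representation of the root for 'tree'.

/zumot/

The stem for 'tree' ends in [t] in [zumot] but [d] in [zumodɛ].
But 'flower' keeps [d] in both environments ([ɣɔled], [ɣɔledɛ]), so there is no rule changing /d/ to [t] in isolation.
So /t/ is underlying, and a rule of intervocalic voicing — voiceless stops become voiced between vowels — gives [d].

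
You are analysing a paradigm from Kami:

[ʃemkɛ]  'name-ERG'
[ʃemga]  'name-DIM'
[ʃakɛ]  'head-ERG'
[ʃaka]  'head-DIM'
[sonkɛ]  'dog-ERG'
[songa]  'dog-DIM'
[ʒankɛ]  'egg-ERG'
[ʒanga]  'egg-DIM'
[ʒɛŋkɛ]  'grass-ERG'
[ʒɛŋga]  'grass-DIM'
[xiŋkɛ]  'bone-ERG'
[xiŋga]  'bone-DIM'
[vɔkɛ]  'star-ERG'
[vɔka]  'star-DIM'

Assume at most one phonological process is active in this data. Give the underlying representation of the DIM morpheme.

/-ga/

The DIM morpheme has two allomorphs, [-ga] and [-ka].
The ERG suffix, which begins with [k], is invariant after every stem; so [k] is not altered by any rule here.
The DIM suffix is therefore /-ga/ underlyingly, with post-vocalic devoicing: voiced stops become voiceless after a vowel.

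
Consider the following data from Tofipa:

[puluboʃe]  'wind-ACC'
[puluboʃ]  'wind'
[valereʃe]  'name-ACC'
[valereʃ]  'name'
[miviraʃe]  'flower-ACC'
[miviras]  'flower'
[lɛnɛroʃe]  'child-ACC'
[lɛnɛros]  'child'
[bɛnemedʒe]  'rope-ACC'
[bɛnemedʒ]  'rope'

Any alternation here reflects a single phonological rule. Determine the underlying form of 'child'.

The root 'child' surfaces as [lɛnɛroʃe] and [lɛnɛros], with a stem-final [ʃ] ~ [s] alternation.
The stem 'name' ([valereʃe], [valereʃ]) shows [ʃ] unchanged in both environments, so [ʃ] cannot be basic with [s] derived in isolation.
So /s/ is underlying, and a rule of palatalization before a front vowel — /s/ becomes palato-alveolar [ʃ] before a front vowel — gives [ʃ].

/lɛnɛros/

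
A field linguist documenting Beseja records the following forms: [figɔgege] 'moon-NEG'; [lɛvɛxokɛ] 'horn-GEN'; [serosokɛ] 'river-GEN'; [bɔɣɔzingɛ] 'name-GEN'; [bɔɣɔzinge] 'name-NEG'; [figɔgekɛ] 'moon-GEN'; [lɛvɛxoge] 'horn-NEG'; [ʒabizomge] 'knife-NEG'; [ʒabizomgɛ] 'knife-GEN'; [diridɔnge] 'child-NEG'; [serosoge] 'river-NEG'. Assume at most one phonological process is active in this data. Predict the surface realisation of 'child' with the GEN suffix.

[diridɔngɛ]

The GEN suffix surfaces as [-gɛ] and [-kɛ], depending on the final segment of the stem.
The NEG suffix, which begins with [g], is invariant after every stem; so [g] is not altered by any rule here.
So the underlying form is /-kɛ/, and voiceless stops become voiced after a nasal.
After 'child', which ends in a nasal, the suffix surfaces as [-gɛ], giving [diridɔngɛ].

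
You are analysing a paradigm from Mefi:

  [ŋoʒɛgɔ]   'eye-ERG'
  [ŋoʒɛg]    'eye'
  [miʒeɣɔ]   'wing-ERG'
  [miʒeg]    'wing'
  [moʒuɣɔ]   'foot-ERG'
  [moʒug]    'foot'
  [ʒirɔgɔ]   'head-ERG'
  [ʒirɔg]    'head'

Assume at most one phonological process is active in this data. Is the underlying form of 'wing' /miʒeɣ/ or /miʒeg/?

/miʒeɣ/

'wing' shows [ɣ] ~ [g] at the end of the stem ([miʒeɣɔ] vs [miʒeg]).
But 'head' keeps [g] in both environments ([ʒirɔgɔ], [ʒirɔg]), so there is no rule changing /g/ to [ɣ] before the ERG suffix.
The alternation reflects word-final hardening: voiced fricatives become stops word-finally. /ɣ/ is underlying.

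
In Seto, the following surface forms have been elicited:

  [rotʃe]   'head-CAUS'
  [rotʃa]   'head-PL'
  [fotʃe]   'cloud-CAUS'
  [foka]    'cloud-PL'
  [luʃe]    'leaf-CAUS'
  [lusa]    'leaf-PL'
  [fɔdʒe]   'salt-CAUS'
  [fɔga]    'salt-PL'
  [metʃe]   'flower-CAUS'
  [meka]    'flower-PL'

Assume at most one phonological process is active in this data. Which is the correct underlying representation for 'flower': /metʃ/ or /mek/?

In [metʃe] and [meka] the final segment of 'flower' alternates: [tʃ] ~ [k].
If /tʃ/ were underlying and a rule turned it into [k] before the PL suffix, 'head' would also alternate; but it has [tʃ] in both [rotʃe] and [rotʃa].
Therefore /k/ is basic and [tʃ] is derived by palatalization before a front vowel (/k/, /g/ and /s/ become palato-alveolar [tʃ], [dʒ] and [ʃ] before a front vowel).

/mek/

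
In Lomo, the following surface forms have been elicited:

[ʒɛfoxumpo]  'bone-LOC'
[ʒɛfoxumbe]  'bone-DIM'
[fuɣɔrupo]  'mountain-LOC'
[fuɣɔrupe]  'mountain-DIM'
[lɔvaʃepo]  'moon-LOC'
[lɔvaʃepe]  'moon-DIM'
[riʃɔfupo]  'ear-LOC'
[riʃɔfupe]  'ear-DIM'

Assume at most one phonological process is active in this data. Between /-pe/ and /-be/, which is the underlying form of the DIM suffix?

/-be/

The DIM morpheme has two allomorphs, [-be] and [-pe].
The LOC suffix, which begins with [p], is invariant after every stem; so [p] is not altered by any rule here.
The DIM suffix is therefore /-be/ underlyingly, with post-vocalic devoicing: voiced stops become voiceless after a vowel.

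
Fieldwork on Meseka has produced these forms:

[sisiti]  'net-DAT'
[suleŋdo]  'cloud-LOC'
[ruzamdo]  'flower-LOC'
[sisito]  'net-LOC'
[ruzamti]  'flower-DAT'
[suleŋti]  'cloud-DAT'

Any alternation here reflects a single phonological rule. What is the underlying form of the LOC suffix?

The LOC suffix surfaces as [-do] and [-to], depending on the final segment of the stem.
By contrast the DAT suffix keeps its initial [t] throughout — that segment must be underlying.
The LOC suffix is therefore /-do/ underlyingly, with post-vocalic devoicing: voiced stops become voiceless after a vowel.

/-do/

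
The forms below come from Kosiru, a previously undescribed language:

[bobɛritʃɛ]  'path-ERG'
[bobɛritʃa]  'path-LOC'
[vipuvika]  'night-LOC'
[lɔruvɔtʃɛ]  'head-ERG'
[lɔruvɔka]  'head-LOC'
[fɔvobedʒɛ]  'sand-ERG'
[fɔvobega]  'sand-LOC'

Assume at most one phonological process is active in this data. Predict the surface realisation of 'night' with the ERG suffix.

[vipuvitʃɛ]

'head' shows [tʃ] ~ [k] at the end of the stem ([lɔruvɔtʃɛ] vs [lɔruvɔka]).
The stem 'path' ([bobɛritʃɛ], [bobɛritʃa]) shows [tʃ] unchanged in both environments, so [tʃ] cannot be basic with [k] derived before the LOC suffix.
The alternation reflects palatalization before a front vowel: /k/ and /g/ become palato-alveolar [tʃ] and [dʒ] before a front vowel. /k/ is underlying.
The one attested form of 'night', [vipuvika], shows underlying /vipuvik/. Applying the same rule before a front vowel gives [vipuvitʃɛ].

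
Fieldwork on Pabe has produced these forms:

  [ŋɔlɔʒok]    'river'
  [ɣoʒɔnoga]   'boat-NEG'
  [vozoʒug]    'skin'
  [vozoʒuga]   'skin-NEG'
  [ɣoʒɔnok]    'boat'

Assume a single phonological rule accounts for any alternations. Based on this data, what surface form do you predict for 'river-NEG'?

'boat' shows [g] ~ [k] at the end of the stem ([ɣoʒɔnoga] vs [ɣoʒɔnok]).
Compare 'skin', with invariant [g] in [vozoʒuga] and [vozoʒug]: an analysis with underlying /g/ and a rule producing [k] in isolation would wrongly predict alternation here too.
The alternation reflects intervocalic voicing: voiceless stops become voiced between vowels. /k/ is underlying.
The one attested form of 'river', [ŋɔlɔʒok], shows underlying /ŋɔlɔʒok/. Applying the same rule between vowels gives [ŋɔlɔʒoga].

[ŋɔlɔʒoga]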